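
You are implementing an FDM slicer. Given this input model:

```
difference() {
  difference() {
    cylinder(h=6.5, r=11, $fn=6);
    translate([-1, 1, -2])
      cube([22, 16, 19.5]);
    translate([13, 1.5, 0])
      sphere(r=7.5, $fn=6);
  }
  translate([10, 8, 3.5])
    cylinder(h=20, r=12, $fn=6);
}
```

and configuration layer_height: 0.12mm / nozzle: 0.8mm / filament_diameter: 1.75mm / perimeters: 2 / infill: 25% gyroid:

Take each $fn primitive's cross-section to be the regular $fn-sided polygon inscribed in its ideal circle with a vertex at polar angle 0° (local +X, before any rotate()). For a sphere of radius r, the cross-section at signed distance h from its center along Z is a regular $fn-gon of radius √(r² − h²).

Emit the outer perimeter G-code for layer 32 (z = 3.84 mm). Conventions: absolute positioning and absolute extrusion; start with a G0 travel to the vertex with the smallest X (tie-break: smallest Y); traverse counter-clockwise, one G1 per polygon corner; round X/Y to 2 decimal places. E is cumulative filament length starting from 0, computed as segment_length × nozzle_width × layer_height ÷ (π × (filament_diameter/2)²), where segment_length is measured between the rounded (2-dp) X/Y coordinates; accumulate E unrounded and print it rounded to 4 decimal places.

At z = 3.84 mm: the cylinder: section is a regular 6-gon, circumradius r=11; the cube at (-1, 1) is present — its section is the full 22×16 rectangle; the sphere at (13, 1.5): section is a regular 6-gon, circumradius = √(r²−h²) = √(7.5²−3.84²) = 6.442; After the difference (first − rest): starting from the r=11 cylinder, the 22×16 cube at (-1, 1) partially overlaps it — only the 76.41 mm² overlap (of its 352.00 mm²) is removed, clipping the outline; the r=7.5 sphere at (13, 1.5) partially overlaps it — only the 9.11 mm² overlap (of its 107.83 mm²) is removed, clipping the outline — 1 connected region; the r=12 cylinder at (10, 8) contributes a regular 6-gon of circumradius 12; Taking the first minus the rest: starting from the result so far, the r=12 cylinder at (10, 8) partially overlaps it — only the 18.02 mm² overlap (of its 374.12 mm²) is removed, clipping the outline — 1 connected region. The outline is a single polygon with 12 vertices. Extrusion per mm of travel: 0.8 × 0.12 / (π × 0.875²) = 0.039912. Accumulating E over each segment gives final E = 2.6509.

G0 X-11.00 Y0.00 Z3.84
G1 X-5.50 Y-9.53 E0.4392
G1 X5.50 Y-9.53 E0.8782
G1 X9.21 Y-3.10 E1.1745
G1 X8.80 Y-2.39 E1.2072
G1 X4.00 Y-2.39 E1.3988
G1 X2.04 Y1.00 E1.5551
G1 X-1.00 Y1.00 E1.6764
G1 X-1.00 Y6.27 E1.8867
G1 X-2.00 Y8.00 E1.9665
G1 X-1.12 Y9.53 E2.0369
G1 X-5.50 Y9.53 E2.2118
G1 X-11.00 Y0.00 E2.6509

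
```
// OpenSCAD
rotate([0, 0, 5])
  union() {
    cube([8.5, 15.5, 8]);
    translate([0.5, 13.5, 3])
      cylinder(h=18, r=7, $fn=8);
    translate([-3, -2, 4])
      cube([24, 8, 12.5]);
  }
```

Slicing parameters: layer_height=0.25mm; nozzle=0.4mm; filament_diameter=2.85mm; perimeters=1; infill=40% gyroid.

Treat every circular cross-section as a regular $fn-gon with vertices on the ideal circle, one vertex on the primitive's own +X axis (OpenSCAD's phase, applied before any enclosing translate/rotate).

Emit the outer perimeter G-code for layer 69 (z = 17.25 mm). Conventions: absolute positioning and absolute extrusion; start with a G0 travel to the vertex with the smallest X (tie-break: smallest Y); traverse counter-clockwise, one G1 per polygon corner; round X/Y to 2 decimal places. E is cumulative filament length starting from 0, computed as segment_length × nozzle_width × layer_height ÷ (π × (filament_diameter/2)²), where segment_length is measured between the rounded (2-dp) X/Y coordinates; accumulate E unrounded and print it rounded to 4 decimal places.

At z = 17.25 mm: the cube is absent (z outside [0, 8]); the r=7 cylinder at (0.5, 13.5) contributes a regular 8-gon of circumradius 7; the cube at (-3, -2) is not intersected at this z (z outside [4, 16.5]); Taking the union: only the r=7 cylinder at (0.5, 13.5) is present, so the union is just that shape — 1 connected region; (whole slice rotated 5° about Z — lengths, areas and connectivity unchanged). The outline is a single polygon with 8 vertices. Extrusion per mm of travel: 0.4 × 0.25 / (π × 1.425²) = 0.015675. Accumulating E over each segment gives final E = 0.6717.

G0 X-7.65 Y12.88 Z17.25
G1 X-5.18 Y8.13 E0.0839
G1 X-0.07 Y6.52 E0.1679
G1 X4.68 Y8.99 E0.2518
G1 X6.29 Y14.10 E0.3358
G1 X3.82 Y18.85 E0.4197
G1 X-1.29 Y20.47 E0.5038
G1 X-6.04 Y17.99 E0.5878
G1 X-7.65 Y12.88 E0.6717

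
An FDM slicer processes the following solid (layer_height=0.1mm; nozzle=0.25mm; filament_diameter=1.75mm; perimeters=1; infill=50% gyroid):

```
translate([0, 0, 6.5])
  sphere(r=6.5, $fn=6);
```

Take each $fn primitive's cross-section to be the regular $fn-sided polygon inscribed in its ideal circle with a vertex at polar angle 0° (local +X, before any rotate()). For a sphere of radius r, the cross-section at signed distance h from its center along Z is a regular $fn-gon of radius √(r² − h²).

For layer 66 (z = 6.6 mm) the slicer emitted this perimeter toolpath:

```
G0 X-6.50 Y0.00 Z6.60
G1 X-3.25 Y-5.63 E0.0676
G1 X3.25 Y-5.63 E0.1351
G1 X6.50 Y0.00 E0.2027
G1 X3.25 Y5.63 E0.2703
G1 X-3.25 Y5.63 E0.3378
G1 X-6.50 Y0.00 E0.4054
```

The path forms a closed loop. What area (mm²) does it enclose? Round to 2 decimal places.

109.78 mm²

Apply the shoelace formula to the sequence of (X, Y) vertices; enclosed area = 109.78 mm².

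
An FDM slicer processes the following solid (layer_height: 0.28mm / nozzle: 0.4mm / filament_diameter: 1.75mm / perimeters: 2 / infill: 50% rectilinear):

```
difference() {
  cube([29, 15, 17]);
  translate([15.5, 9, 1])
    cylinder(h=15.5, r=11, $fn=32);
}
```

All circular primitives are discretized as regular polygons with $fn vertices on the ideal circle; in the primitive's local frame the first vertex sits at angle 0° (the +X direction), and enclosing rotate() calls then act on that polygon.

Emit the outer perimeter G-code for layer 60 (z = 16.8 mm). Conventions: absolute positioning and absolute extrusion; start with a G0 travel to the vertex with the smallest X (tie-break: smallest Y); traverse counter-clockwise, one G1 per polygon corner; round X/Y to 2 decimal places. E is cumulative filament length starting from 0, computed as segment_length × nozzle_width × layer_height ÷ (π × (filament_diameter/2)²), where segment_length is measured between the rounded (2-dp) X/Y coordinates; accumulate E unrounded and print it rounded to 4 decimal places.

G0 X0.00 Y0.00 Z16.80
G1 X29.00 Y0.00 E1.3504
G1 X29.00 Y15.00 E2.0488
G1 X0.00 Y15.00 E3.3992
G1 X0.00 Y0.00 E4.0976

At z = 16.8 mm: the cube (footprint 29×15) is included at this height; the cylinder at (15.5, 9) is absent (z outside [1, 16.5]); Subtracting the remaining from the first: none of the subtracted shapes is present at this height, so the 29×15 cube is unchanged — 1 connected region. The outline is a single polygon with 4 vertices. Extrusion per mm of travel: 0.4 × 0.28 / (π × 0.875²) = 0.046564. Accumulating E over each segment gives final E = 4.0976.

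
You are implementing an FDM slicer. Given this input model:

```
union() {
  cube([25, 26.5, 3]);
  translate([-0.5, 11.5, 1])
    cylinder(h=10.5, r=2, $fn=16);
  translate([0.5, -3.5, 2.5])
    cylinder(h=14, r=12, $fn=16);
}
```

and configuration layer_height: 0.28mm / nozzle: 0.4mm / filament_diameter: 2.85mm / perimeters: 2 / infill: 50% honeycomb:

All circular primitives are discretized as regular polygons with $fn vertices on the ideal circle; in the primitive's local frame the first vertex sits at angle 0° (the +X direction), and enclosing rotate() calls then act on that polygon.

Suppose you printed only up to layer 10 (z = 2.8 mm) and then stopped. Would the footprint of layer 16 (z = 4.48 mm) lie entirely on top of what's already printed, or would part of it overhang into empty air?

Compare the two slices. At z = 2.8: the cube is present — its section is the full 25×26.5 rectangle (area 662.50 mm²); the r=2 cylinder at (-0.5, 11.5) gives a regular 16-gon of circumradius 2 (constant along its height) (area = (16/2)·2.000²·sin(360°/16) = 12.25 mm²); the cylinder at (0.5, -3.5): section is a regular 16-gon, circumradius r=12 (area = (16/2)·12.000²·sin(360°/16) = 440.85 mm²); Taking the union: the regions partially overlap — summed areas 1115.60 mm² minus the doubly-counted overlap 77.83 mm² gives 1037.77 mm² — area = 1037.77 mm². At z = 4.48: the cube is absent (z outside [0, 3]); the cylinder at (-0.5, 11.5): section is a regular 16-gon, circumradius r=2 (area = (16/2)·2.000²·sin(360°/16) = 12.25 mm²); the r=12 cylinder at (0.5, -3.5) gives a regular 16-gon of circumradius 12 (constant along its height) (area = (16/2)·12.000²·sin(360°/16) = 440.85 mm²); Combining (union): the 2 present regions are separate (no shared area or edge), so areas and boundary lengths simply add and each stays a separate island — area = 453.10 mm². Checking containment: the cross-section at z = 4.48 is a subset of the cross-section at z = 2.8.

entirely on top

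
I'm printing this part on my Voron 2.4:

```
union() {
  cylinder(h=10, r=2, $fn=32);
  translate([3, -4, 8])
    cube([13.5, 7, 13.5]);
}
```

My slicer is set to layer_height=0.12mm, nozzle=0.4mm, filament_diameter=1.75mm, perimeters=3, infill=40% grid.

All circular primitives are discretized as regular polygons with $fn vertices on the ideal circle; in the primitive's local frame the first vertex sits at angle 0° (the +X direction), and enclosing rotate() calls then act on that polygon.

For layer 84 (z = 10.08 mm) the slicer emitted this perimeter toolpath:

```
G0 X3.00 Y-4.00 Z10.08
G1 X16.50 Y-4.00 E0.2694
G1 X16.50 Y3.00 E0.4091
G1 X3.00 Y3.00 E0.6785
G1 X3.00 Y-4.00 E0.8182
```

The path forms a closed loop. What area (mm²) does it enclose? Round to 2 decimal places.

94.50 mm²

Apply the shoelace formula to the sequence of (X, Y) vertices; enclosed area = 94.50 mm².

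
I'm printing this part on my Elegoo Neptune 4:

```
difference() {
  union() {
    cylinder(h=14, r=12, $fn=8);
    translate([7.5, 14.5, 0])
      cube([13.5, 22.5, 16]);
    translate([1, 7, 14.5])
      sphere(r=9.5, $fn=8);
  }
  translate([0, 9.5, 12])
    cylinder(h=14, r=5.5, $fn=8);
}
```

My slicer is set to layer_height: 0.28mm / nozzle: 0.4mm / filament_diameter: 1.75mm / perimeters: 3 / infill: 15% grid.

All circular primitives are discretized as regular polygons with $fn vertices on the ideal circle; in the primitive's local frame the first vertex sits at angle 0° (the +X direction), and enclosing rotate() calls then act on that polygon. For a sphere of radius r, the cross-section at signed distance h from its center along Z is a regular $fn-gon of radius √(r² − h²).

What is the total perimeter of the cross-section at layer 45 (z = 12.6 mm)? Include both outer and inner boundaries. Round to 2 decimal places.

At z = 12.6 mm: the cylinder: section is a regular 8-gon, circumradius r=12 (perimeter = 2·8·12.000·sin(180°/8) = 73.48 mm); the cube at (7.5, 14.5) is present — its section is the full 13.5×22.5 rectangle (perimeter 72.00 mm); the sphere at (1, 7): section is a regular 8-gon, circumradius = √(r²−h²) = √(9.5²−1.9²) = 9.308 (perimeter = 2·8·9.308·sin(180°/8) = 56.99 mm); Taking the union: the regions partially overlap (shared area 176.26 mm²), so the edge portions inside another operand are dropped and the merged outline is re-measured after clipping — boundary = 152.99 mm; the r=5.5 cylinder at (0, 9.5) contributes a regular 8-gon of circumradius 5.5 (perimeter = 2·8·5.500·sin(180°/8) = 33.68 mm); Subtracting the remaining from the first: starting from that combined region, the r=5.5 cylinder at (0, 9.5) lies wholly inside it (removes its full 85.56 mm² and its 33.68 mm outline becomes a hole wall) — boundary (outer + 1 inner loop) = 186.67 mm. Overall, the cross-section has 2 separate islands and 1 hole. Total boundary length (outer + inner) = 186.67 mm.

186.67 mm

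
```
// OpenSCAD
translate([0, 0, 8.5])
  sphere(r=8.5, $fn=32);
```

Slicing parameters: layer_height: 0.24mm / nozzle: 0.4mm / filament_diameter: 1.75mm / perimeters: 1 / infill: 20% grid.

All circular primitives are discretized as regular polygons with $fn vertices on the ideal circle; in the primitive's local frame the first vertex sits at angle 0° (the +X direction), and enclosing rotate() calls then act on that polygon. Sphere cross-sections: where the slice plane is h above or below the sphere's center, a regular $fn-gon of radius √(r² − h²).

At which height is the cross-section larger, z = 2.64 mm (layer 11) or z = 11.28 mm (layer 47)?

Layer 11 (z = 2.64): the r=8.5 sphere contributes a regular 32-gon of circumradius √(8.5²−5.86²) = 6.157 (area = (32/2)·6.157²·sin(360°/32) = 118.34 mm²). So its area = 118.34 mm². Layer 47 (z = 11.28): the r=8.5 sphere contributes a regular 32-gon of circumradius √(8.5²−2.78²) = 8.033 (area = (32/2)·8.033²·sin(360°/32) = 201.40 mm²). So its area = 201.40 mm². Layer 47 is larger (201.40 vs 118.34 mm²).

layer 47 (z = 11.28 mm)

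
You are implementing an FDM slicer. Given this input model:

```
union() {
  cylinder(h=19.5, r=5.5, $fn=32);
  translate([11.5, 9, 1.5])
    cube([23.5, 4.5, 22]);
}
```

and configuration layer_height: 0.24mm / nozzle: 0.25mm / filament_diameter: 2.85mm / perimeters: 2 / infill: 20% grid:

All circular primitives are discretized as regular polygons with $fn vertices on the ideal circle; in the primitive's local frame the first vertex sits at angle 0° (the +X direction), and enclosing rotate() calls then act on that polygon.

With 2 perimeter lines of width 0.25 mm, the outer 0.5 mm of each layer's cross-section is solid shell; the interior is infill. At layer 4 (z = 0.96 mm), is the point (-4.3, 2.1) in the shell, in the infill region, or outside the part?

infill

At z = 0.96 mm: the r=5.5 cylinder contributes a regular 32-gon of circumradius 5.5; the cube at (11.5, 9) is not intersected at this z (z outside [1.5, 23.5]); Merging all regions: only the r=5.5 cylinder is present, so the union is just that shape — 1 connected region. Overall, the cross-section is a single solid region. The nearest boundary edge runs (-4.57, 3.06)→(-5.08, 2.10); distance from the point to it = 0.69 mm. The point is inside the cross-section and 0.69 mm from the nearest boundary — more than the 0.5 mm shell width (2 × 0.25), so it's in the infill interior.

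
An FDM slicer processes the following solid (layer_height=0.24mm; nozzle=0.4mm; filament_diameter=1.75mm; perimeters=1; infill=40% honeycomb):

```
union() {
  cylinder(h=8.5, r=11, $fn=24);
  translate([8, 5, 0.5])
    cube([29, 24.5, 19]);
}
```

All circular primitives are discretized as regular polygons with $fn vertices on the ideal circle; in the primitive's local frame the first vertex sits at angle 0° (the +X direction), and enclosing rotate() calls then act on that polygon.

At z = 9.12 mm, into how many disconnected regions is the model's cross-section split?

1

At z = 9.12 mm: the cylinder does not reach this height (z outside [0, 8.5]); the cube at (8, 5) is present — its section is the full 29×24.5 rectangle; Taking the union: only the 29×24.5 cube at (8, 5) is present, so the union is just that shape — 1 connected region. The result has 1 disconnected region.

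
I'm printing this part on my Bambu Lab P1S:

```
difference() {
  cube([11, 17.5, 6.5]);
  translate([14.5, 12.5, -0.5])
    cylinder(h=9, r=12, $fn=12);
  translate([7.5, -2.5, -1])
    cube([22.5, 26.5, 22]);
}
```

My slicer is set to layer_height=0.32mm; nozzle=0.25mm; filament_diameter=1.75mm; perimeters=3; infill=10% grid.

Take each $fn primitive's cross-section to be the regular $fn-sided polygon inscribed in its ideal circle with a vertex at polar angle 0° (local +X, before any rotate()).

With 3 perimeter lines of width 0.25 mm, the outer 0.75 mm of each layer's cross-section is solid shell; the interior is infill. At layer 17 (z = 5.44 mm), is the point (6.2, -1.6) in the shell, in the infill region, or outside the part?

outside

At z = 5.44 mm: the cube (footprint 11×17.5) is included at this height; the r=12 cylinder at (14.5, 12.5) contributes a regular 12-gon of circumradius 12; the 22.5×26.5 cube at (7.5, -2.5) contributes its full rectangle; Subtracting the remaining from the first: starting from the 11×17.5 cube, the r=12 cylinder at (14.5, 12.5) partially overlaps it — only the 106.79 mm² overlap (of its 432.00 mm²) is removed, clipping the outline; the 22.5×26.5 cube at (7.5, -2.5) partially overlaps it — only the 7.04 mm² overlap (of its 596.25 mm²) is removed, clipping the outline — 1 connected region. Overall, the cross-section is a single solid region. The nearest boundary edge runs (7.50, 0.00)→(0.00, 0.00); distance from the point to it = 1.60 mm. The point is not inside any of the regions above, so it lies outside the cross-section (1.60 mm from the nearest boundary).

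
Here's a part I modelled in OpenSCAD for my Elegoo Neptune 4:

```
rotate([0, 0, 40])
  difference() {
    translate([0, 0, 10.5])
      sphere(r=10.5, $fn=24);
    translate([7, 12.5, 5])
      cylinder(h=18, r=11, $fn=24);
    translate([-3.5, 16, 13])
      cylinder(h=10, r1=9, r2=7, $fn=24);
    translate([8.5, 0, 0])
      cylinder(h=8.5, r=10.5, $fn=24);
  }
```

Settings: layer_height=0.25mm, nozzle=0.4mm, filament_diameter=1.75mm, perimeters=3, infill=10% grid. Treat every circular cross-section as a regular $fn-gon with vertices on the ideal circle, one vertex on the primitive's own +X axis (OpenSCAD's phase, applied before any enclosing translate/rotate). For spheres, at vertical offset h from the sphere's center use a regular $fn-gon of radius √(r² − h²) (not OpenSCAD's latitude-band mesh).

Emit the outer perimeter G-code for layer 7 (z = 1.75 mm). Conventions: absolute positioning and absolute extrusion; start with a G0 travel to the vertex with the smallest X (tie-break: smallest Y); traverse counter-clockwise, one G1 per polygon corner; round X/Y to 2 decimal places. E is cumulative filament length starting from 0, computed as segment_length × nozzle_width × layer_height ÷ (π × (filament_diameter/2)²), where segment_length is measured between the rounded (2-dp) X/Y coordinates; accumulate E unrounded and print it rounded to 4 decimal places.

At z = 1.75 mm: the sphere: section is a regular 24-gon, circumradius = √(r²−h²) = √(10.5²−8.75²) = 5.804; the cylinder at (7, 12.5) does not reach this height (z outside [5, 23]); the cone at (-3.5, 16) is not intersected at this z (z outside [13, 23]); the r=10.5 cylinder at (8.5, 0) gives a regular 24-gon of circumradius 10.5 (constant along its height); After the difference (first − rest): starting from the r=10.5 sphere, the r=10.5 cylinder at (8.5, 0) partially overlaps it — only the 68.29 mm² overlap (of its 342.42 mm²) is removed, clipping the outline — 1 connected region; (rotated 40° about Z; rotation is an isometry so areas/perimeters/island counts are preserved). The outline is a single polygon with 18 vertices. Extrusion per mm of travel: 0.4 × 0.25 / (π × 0.875²) = 0.041575. Accumulating E over each segment gives final E = 1.2515.

G0 X-5.78 Y0.51 Z1.75
G1 X-5.72 Y-1.01 E0.0632
G1 X-5.26 Y-2.45 E0.1261
G1 X-4.45 Y-3.73 E0.1891
G1 X-3.33 Y-4.75 E0.2520
G1 X-1.99 Y-5.45 E0.3149
G1 X-0.51 Y-5.78 E0.3779
G1 X1.01 Y-5.72 E0.4412
G1 X2.45 Y-5.26 E0.5040
G1 X3.57 Y-4.55 E0.5592
G1 X2.92 Y-4.40 E0.5869
G1 X0.49 Y-3.14 E0.7007
G1 X-1.53 Y-1.29 E0.8146
G1 X-3.00 Y1.03 E0.9288
G1 X-3.83 Y3.64 E1.0426
G1 X-3.86 Y4.31 E1.0705
G1 X-4.75 Y3.33 E1.1256
G1 X-5.45 Y1.99 E1.1884
G1 X-5.78 Y0.51 E1.2515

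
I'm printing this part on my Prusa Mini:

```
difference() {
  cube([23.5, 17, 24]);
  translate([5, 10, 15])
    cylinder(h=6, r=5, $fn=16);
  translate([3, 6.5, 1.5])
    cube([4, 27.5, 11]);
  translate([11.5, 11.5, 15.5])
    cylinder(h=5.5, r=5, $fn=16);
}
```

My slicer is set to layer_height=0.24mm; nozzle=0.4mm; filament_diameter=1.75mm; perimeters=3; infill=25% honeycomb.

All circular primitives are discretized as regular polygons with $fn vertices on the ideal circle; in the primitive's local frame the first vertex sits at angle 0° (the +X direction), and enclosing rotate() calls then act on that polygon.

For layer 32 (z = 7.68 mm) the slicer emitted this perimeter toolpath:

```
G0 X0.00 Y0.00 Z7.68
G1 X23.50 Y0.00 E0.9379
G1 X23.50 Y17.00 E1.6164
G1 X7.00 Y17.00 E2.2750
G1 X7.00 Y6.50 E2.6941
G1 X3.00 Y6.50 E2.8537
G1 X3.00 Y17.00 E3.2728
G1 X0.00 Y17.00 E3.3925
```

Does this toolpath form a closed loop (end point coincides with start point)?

Start point (G0): (0.00, 0.00). End point (last G1): the path does not return to the start — open.

no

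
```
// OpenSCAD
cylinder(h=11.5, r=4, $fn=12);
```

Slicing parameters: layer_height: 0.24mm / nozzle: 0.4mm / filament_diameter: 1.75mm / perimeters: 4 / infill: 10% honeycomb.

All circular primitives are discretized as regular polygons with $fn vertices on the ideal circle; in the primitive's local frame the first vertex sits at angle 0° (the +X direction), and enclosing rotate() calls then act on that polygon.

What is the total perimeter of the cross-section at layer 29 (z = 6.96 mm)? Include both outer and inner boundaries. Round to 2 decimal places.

At z = 6.96 mm: the r=4 cylinder contributes a regular 12-gon of circumradius 4 (perimeter = 2·12·4.000·sin(180°/12) = 24.85 mm). Overall, the cross-section is a single solid region. Total boundary length (outer) = 24.85 mm.

24.85 mm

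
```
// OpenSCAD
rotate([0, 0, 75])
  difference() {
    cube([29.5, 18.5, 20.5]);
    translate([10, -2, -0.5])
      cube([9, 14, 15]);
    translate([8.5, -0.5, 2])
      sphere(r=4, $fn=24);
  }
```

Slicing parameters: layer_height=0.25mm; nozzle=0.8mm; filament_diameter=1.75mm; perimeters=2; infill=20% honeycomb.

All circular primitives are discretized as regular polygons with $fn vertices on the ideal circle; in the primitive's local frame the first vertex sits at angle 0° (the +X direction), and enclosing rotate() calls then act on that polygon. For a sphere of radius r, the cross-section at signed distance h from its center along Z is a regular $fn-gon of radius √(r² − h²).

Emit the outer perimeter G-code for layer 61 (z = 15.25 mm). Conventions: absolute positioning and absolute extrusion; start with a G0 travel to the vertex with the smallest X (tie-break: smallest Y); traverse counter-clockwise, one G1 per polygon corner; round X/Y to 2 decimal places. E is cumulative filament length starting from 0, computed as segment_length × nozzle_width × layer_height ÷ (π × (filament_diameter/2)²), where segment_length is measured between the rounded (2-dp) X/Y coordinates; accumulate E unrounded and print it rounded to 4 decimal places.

At z = 15.25 mm: the cube (footprint 29.5×18.5) is included at this height; the cube at (10, -2) is absent (z outside [-0.5, 14.5]); the sphere at (8.5, -0.5) is absent (|z−center|=13.250 > r=4); Subtracting the remaining from the first: none of the subtracted shapes is present at this height, so the 29.5×18.5 cube is unchanged — 1 connected region; (rotated 75° about Z; rotation is an isometry so areas/perimeters/island counts are preserved). The outline is a single polygon with 4 vertices. Extrusion per mm of travel: 0.8 × 0.25 / (π × 0.875²) = 0.083150. Accumulating E over each segment gives final E = 7.9820.

G0 X-17.87 Y4.79 Z15.25
G1 X0.00 Y0.00 E1.5384
G1 X7.64 Y28.49 E3.9910
G1 X-10.23 Y33.28 E5.5294
G1 X-17.87 Y4.79 E7.9820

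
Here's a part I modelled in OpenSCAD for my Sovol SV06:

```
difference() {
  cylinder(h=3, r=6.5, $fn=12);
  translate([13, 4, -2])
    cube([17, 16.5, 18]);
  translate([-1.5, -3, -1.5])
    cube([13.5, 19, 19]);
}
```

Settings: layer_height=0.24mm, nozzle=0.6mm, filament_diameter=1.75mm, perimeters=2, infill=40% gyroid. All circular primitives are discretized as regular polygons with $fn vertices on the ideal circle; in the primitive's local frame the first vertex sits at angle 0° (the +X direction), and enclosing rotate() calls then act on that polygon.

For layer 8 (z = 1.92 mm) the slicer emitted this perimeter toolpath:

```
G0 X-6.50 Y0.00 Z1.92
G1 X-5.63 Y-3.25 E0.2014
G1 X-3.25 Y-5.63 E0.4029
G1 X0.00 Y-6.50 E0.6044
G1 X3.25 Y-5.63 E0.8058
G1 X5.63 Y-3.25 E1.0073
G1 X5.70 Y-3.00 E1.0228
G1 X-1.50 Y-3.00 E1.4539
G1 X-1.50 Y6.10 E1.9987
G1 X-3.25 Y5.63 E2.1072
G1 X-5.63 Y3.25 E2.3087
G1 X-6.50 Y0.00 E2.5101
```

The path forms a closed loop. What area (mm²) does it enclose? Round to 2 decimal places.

62.83 mm²

Apply the shoelace formula to the sequence of (X, Y) vertices; enclosed area = 62.83 mm².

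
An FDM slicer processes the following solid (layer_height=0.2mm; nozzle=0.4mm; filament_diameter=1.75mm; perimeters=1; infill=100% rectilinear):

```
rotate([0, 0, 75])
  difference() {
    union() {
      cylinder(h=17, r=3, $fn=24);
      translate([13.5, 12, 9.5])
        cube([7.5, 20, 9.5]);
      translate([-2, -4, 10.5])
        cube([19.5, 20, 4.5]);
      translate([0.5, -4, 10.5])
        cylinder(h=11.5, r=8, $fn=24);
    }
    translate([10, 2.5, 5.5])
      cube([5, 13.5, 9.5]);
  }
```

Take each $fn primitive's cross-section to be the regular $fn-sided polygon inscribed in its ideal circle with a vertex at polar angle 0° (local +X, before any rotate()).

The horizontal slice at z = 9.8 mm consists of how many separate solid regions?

2

At z = 9.8 mm: the cylinder: section is a regular 24-gon, circumradius r=3; the 7.5×20 cube at (13.5, 12) contributes its full rectangle; the cube at (-2, -4) is not intersected at this z (z outside [10.5, 15]); the cylinder at (0.5, -4) does not reach this height (z outside [10.5, 22]); Taking the union: the 2 present regions are separate (no shared area or edge), so areas and boundary lengths simply add and each stays a separate island — 2 connected regions; the cube at (10, 2.5) (footprint 5×13.5) is included at this height; After the difference (first − rest): starting from the result so far, the 5×13.5 cube at (10, 2.5) partially overlaps it — only the 6.00 mm² overlap (of its 67.50 mm²) is removed, clipping the outline — 2 connected regions; (whole slice rotated 75° about Z — lengths, areas and connectivity unchanged). The result has 2 disconnected regions.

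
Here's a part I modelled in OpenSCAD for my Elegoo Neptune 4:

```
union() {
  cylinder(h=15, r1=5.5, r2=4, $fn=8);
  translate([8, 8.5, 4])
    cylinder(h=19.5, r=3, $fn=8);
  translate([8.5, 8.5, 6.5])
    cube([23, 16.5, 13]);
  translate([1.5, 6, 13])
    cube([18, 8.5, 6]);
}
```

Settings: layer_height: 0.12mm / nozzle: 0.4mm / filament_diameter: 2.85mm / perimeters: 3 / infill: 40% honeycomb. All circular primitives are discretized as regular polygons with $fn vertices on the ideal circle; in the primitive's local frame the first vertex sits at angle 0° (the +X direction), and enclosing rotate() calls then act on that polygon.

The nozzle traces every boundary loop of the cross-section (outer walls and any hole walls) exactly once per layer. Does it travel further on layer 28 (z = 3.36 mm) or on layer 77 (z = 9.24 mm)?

layer 77 (z = 9.24 mm)

Layer 28 (z = 3.36): the cone (r1=5.5→r2=4) has section circumradius 5.164 here — a regular 8-gon (perimeter = 2·8·5.164·sin(180°/8) = 31.62 mm); the cylinder at (8, 8.5) does not reach this height (z outside [4, 23.5]); the cube at (8.5, 8.5) is absent (z outside [6.5, 19.5]); the cube at (1.5, 6) does not reach this height (z outside [13, 19]); Taking the union: only the cone is present, so the union is just that shape — boundary = 31.62 mm. So its perimeter = 31.62 mm. Layer 77 (z = 9.24): the cone: at t=0.616 of its height the radius interpolates to r₁+(r₂−r₁)t = 4.576, giving a regular 8-gon of that circumradius (perimeter = 2·8·4.576·sin(180°/8) = 28.02 mm); the r=3 cylinder at (8, 8.5) gives a regular 8-gon of circumradius 3 (constant along its height) (perimeter = 2·8·3.000·sin(180°/8) = 18.37 mm); the 23×16.5 cube at (8.5, 8.5) contributes its full rectangle (perimeter 79.00 mm); the cube at (1.5, 6) is not intersected at this z (z outside [13, 19]); Merging all regions: the regions partially overlap (shared area 4.92 mm²), so the edge portions inside another operand are dropped and the merged outline is re-measured after clipping — boundary = 116.04 mm. So its perimeter = 116.04 mm. Layer 77 is larger (116.04 vs 31.62 mm).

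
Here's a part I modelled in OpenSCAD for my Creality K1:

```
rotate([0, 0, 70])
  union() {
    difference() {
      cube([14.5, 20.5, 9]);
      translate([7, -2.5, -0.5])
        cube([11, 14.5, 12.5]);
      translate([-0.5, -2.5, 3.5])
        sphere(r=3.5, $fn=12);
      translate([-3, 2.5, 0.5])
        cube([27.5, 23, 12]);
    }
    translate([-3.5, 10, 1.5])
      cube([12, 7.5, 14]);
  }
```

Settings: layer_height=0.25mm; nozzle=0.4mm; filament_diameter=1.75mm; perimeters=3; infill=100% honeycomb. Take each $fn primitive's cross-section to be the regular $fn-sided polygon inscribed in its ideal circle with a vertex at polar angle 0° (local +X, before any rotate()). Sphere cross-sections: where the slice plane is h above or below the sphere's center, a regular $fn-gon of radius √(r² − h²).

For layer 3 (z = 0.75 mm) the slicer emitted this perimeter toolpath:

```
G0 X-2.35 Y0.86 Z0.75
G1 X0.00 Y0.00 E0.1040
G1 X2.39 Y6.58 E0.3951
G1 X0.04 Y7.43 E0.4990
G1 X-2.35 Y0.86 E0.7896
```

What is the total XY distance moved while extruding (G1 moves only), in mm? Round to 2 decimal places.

18.99 mm

Sum the Euclidean lengths of each G1 segment: total = 18.99 mm.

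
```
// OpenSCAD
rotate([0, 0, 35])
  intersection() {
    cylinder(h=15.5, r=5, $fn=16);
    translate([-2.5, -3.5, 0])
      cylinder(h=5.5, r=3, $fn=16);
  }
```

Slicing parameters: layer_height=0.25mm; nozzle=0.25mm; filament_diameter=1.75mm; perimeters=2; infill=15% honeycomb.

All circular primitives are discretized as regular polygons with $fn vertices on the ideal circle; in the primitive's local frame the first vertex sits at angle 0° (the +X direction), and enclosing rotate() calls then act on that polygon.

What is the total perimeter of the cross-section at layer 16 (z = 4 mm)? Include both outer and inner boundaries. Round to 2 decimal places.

At z = 4 mm: the cylinder: section is a regular 16-gon, circumradius r=5 (perimeter = 2·16·5.000·sin(180°/16) = 31.21 mm); the r=3 cylinder at (-2.5, -3.5) contributes a regular 16-gon of circumradius 3 (perimeter = 2·16·3.000·sin(180°/16) = 18.73 mm); After intersecting: the r=3 cylinder at (-2.5, -3.5) partially overlaps the r=5 cylinder; clipping to the common part keeps 15.70 mm² — boundary = 15.07 mm; (whole slice rotated 35° about Z — lengths, areas and connectivity unchanged). Overall, the cross-section is a single solid region. Total boundary length (outer) = 15.07 mm.

15.07 mm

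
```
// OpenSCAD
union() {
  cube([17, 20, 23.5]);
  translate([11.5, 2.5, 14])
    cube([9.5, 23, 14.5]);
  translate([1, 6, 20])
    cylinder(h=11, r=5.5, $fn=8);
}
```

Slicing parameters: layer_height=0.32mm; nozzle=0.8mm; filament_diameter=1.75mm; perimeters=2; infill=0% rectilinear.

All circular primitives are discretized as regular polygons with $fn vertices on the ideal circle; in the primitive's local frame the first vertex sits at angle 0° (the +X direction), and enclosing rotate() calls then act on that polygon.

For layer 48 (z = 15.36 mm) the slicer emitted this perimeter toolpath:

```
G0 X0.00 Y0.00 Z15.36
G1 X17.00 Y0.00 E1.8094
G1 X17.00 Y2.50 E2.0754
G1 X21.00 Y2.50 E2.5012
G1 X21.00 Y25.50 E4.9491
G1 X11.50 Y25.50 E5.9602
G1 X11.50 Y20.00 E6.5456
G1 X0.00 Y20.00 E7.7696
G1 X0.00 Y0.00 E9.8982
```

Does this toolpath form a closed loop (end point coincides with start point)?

yes

Start point (G0): (0.00, 0.00). End point (last G1): the path returns to the start — closed.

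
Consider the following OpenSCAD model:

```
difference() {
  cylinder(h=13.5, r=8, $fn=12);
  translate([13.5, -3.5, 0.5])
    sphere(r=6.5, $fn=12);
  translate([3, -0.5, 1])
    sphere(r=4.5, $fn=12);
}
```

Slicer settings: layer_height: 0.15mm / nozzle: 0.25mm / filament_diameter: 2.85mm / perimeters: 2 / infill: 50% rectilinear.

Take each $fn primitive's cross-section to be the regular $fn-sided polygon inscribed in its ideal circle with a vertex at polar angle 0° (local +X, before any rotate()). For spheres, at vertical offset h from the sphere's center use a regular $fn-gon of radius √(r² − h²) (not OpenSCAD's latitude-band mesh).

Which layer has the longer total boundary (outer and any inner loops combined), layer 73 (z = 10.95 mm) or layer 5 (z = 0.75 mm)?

layer 5 (z = 0.75 mm)

Layer 73 (z = 10.95): the r=8 cylinder gives a regular 12-gon of circumradius 8 (constant along its height) (perimeter = 2·12·8.000·sin(180°/12) = 49.69 mm); the sphere at (13.5, -3.5) is not intersected at this z (|z−center|=10.450 > r=6.5); the sphere at (3, -0.5) is not intersected at this z (|z−center|=9.950 > r=4.5); After the difference (first − rest): none of the subtracted shapes is present at this height, so the r=8 cylinder is unchanged — boundary = 49.69 mm. So its perimeter = 49.69 mm. Layer 5 (z = 0.75): the cylinder: section is a regular 12-gon, circumradius r=8 (perimeter = 2·12·8.000·sin(180°/12) = 49.69 mm); the r=6.5 sphere at (13.5, -3.5) contributes a regular 12-gon of circumradius √(6.5²−0.25²) = 6.495 (perimeter = 2·12·6.495·sin(180°/12) = 40.35 mm); the r=4.5 sphere at (3, -0.5) slices to a regular 12-gon of circumradius 4.493 (√(r²−h²) with h=0.25 from center) (perimeter = 2·12·4.493·sin(180°/12) = 27.91 mm); Subtracting the remaining from the first: starting from the r=8 cylinder, the r=6.5 sphere at (13.5, -3.5) partially overlaps it — only the 0.19 mm² overlap (of its 126.56 mm²) is removed, clipping the outline; the r=4.5 sphere at (3, -0.5) lies wholly inside it (removes its full 60.56 mm² and its 27.91 mm outline becomes a hole wall) — boundary (outer + 1 inner loop) = 77.63 mm. So its perimeter = 77.63 mm. Layer 5 is larger (77.63 vs 49.69 mm).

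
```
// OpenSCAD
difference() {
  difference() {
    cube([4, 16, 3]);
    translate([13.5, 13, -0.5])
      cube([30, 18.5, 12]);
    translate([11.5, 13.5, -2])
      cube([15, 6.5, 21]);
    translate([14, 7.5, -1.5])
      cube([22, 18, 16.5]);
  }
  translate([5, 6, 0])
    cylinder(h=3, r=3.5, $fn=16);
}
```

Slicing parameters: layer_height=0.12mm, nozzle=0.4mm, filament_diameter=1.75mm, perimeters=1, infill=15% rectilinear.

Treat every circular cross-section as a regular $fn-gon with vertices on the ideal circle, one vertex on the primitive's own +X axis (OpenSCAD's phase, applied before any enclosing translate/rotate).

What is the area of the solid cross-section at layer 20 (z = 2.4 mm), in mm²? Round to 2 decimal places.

52.05 mm²

At z = 2.4 mm: the cube is present — its section is the full 4×16 rectangle (area 64.00 mm²); the cube at (13.5, 13) is present — its section is the full 30×18.5 rectangle (area 555.00 mm²); the 15×6.5 cube at (11.5, 13.5) contributes its full rectangle (area 97.50 mm²); the cube at (14, 7.5) is present — its section is the full 22×18 rectangle (area 396.00 mm²); Taking the first minus the rest: starting from the 4×16 cube (64.00 mm²), the 30×18.5 cube at (13.5, 13) misses the remaining region (no effect); the 15×6.5 cube at (11.5, 13.5) misses the remaining region (no effect); the 22×18 cube at (14, 7.5) misses the remaining region (no effect) — area = 64.00 mm²; the cylinder at (5, 6): section is a regular 16-gon, circumradius r=3.5 (area = (16/2)·3.500²·sin(360°/16) = 37.50 mm²); Subtracting the remaining from the first: starting from the result so far (64.00 mm²), the r=3.5 cylinder at (5, 6) partially overlaps it — only the 11.95 mm² overlap (of its 37.50 mm²) is removed, clipping the outline — area = 52.05 mm². Overall, the cross-section is a single solid region. Net area = 52.05 mm².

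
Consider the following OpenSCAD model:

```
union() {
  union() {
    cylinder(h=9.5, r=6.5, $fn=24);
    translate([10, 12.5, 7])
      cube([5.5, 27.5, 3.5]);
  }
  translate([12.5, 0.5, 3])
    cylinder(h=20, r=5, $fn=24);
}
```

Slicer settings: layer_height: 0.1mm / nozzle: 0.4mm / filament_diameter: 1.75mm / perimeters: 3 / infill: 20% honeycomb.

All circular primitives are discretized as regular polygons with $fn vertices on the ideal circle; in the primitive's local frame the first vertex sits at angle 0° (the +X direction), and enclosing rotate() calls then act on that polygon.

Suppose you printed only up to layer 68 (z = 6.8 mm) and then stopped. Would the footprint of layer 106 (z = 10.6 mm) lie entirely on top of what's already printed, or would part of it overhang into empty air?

Compare the two slices. At z = 6.8: the r=6.5 cylinder contributes a regular 24-gon of circumradius 6.5 (area = (24/2)·6.500²·sin(360°/24) = 131.22 mm²); the cube at (10, 12.5) does not reach this height (z outside [7, 10.5]); Combining (union): only the r=6.5 cylinder is present, so the union is just that shape — area = 131.22 mm²; the cylinder at (12.5, 0.5): section is a regular 24-gon, circumradius r=5 (area = (24/2)·5.000²·sin(360°/24) = 77.65 mm²); Combining (union): the 2 present regions are separate (no shared area or edge), so areas and boundary lengths simply add and each stays a separate island — area = 208.87 mm². At z = 10.6: the cylinder is not intersected at this z (z outside [0, 9.5]); the cube at (10, 12.5) is absent (z outside [7, 10.5]); Merging all regions: nothing is present at this height; the cylinder at (12.5, 0.5): section is a regular 24-gon, circumradius r=5 (area = (24/2)·5.000²·sin(360°/24) = 77.65 mm²); Taking the union: only the r=5 cylinder at (12.5, 0.5) is present, so the union is just that shape — area = 77.65 mm². Checking containment: the cross-section at z = 10.6 is a subset of the cross-section at z = 6.8.

entirely on top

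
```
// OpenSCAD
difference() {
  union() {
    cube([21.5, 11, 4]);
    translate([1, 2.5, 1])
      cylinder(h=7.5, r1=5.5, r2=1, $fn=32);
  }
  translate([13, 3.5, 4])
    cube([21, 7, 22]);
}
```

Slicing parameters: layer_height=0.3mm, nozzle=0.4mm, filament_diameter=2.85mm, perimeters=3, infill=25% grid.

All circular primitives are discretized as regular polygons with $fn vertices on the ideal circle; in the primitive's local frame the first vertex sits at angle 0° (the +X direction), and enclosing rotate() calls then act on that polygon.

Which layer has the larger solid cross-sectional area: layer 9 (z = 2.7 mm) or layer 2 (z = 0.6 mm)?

layer 9 (z = 2.7 mm)

Layer 9 (z = 2.7): the 21.5×11 cube contributes its full rectangle (area 236.50 mm²); the cone at (1, 2.5) contributes a regular 32-gon of circumradius 4.480 (interpolated between r1=5.5 and r2=1 at t=0.227) (area = (32/2)·4.480²·sin(360°/32) = 62.65 mm²); Merging all regions: the regions partially overlap — summed areas 299.15 mm² minus the doubly-counted overlap 33.14 mm² gives 266.01 mm² — area = 266.01 mm²; the cube at (13, 3.5) is absent (z outside [4, 26]); Taking the first minus the rest: none of the subtracted shapes is present at this height, so the result so far is unchanged — area = 266.01 mm². So its area = 266.01 mm². Layer 2 (z = 0.6): the cube (footprint 21.5×11) is included at this height (area 236.50 mm²); the cone at (1, 2.5) is absent (z outside [1, 8.5]); Combining (union): only the 21.5×11 cube is present, so the union is just that shape — area = 236.50 mm²; the cube at (13, 3.5) is not intersected at this z (z outside [4, 26]); Subtracting the remaining from the first: none of the subtracted shapes is present at this height, so the result so far is unchanged — area = 236.50 mm². So its area = 236.50 mm². Layer 9 is larger (266.01 vs 236.50 mm²).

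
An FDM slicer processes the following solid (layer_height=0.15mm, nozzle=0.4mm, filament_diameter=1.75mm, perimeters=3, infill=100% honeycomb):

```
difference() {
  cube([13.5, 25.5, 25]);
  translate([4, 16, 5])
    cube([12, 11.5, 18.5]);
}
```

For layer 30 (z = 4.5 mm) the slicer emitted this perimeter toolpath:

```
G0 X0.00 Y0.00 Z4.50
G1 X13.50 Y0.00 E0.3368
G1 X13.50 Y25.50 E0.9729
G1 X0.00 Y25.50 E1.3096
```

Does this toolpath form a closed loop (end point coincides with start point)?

no

Start point (G0): (0.00, 0.00). End point (last G1): the path does not return to the start — open.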